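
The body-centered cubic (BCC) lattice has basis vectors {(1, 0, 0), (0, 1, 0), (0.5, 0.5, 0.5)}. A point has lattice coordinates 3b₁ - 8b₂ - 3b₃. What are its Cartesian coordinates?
(1.5, -9.5, -1.5)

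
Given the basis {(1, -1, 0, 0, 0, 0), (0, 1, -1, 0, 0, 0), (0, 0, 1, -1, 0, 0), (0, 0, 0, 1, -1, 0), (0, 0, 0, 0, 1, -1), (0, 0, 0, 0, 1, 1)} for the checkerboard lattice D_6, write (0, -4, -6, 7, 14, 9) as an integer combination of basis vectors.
-4b₂ - 10b₃ - 3b₄ + b₅ + 10b₆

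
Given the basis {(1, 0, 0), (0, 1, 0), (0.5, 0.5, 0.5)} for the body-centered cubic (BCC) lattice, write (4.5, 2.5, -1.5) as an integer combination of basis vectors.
6b₁ + 4b₂ - 3b₃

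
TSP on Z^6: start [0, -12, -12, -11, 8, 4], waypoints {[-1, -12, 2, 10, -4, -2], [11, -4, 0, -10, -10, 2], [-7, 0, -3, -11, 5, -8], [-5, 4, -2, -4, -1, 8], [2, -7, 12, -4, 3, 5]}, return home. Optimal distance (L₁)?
268
(one optimal route: (0, -12, -12, -11, 8, 4) → (11, -4, 0, -10, -10, 2) → (-1, -12, 2, 10, -4, -2) → (2, -7, 12, -4, 3, 5) → (-5, 4, -2, -4, -1, 8) → (-7, 0, -3, -11, 5, -8) → (0, -12, -12, -11, 8, 4))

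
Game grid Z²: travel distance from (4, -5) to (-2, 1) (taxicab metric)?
12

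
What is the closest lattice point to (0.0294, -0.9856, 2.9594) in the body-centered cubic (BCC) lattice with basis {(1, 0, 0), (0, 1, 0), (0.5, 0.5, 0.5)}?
(0, -1, 3)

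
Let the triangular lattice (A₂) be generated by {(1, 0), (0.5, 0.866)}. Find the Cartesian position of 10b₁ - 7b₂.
(6.5, -6.062)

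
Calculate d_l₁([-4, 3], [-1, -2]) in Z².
8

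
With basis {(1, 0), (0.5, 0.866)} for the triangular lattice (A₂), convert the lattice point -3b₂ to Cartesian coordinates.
(-1.5, -2.598)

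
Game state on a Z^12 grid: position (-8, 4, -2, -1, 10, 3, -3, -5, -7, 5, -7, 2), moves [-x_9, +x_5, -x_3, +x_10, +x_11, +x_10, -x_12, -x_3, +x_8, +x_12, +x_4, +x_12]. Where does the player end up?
(-8, 4, -4, 0, 11, 3, -3, -4, -8, 7, -6, 3)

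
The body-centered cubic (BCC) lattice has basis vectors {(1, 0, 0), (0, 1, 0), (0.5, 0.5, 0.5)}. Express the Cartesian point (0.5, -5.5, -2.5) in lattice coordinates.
3b₁ - 3b₂ - 5b₃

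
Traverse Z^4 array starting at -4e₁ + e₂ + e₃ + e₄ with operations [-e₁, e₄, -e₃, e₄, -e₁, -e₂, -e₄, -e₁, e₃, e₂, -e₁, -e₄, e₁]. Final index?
(-7, 1, 1, 1)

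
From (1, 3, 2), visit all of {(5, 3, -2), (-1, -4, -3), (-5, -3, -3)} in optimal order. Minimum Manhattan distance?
27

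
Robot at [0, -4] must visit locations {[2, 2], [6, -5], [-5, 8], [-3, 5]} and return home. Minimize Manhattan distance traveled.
48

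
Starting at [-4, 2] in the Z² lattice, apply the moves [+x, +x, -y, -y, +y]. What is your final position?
(-2, 1)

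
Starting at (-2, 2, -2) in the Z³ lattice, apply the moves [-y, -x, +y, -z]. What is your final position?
(-3, 2, -3)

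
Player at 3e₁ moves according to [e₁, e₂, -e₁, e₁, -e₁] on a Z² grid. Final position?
(3, 1)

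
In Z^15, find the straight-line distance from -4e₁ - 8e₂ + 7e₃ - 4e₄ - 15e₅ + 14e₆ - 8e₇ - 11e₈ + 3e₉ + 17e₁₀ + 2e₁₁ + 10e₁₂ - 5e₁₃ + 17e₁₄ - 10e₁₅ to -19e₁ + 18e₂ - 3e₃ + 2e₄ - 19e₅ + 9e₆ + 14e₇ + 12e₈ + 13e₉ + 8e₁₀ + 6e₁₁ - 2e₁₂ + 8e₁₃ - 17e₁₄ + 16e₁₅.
66.5808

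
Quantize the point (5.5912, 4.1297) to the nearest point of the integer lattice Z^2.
(6, 4)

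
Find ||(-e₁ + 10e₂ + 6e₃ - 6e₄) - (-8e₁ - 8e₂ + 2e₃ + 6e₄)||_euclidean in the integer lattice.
23.0868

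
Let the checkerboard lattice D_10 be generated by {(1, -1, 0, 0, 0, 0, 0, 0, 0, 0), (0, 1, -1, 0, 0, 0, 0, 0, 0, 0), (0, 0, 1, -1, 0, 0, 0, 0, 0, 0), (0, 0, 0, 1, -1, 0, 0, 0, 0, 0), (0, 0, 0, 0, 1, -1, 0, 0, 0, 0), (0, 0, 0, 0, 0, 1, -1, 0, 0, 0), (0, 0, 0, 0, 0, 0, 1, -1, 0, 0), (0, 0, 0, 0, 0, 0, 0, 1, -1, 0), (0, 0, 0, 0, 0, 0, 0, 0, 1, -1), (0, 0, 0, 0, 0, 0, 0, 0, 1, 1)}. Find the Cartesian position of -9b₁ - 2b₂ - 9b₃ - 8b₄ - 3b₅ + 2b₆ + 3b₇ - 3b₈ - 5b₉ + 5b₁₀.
(-9, 7, -7, 1, 5, 5, 1, -6, 3, 10)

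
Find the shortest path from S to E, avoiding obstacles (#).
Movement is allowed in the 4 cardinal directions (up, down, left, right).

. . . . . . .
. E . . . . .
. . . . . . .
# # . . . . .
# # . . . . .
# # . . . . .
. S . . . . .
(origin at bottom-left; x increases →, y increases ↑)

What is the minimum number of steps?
7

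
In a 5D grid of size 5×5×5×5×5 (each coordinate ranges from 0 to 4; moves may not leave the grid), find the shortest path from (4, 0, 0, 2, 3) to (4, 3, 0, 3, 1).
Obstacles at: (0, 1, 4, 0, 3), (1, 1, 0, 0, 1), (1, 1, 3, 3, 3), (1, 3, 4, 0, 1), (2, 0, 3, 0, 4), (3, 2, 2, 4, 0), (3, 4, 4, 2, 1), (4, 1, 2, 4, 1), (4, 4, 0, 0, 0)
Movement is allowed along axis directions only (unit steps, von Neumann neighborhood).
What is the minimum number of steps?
6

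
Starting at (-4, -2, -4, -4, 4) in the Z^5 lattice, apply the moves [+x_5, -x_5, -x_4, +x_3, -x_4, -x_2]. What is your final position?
(-4, -3, -3, -6, 4)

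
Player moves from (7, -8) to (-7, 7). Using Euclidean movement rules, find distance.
20.5183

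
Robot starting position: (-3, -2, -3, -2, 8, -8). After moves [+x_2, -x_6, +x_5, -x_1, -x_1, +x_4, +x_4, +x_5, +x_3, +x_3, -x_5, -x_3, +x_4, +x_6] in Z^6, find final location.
(-5, -1, -2, 1, 9, -8)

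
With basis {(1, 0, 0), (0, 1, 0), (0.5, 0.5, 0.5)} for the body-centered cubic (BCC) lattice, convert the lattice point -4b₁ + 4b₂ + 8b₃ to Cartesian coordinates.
(0, 8, 4)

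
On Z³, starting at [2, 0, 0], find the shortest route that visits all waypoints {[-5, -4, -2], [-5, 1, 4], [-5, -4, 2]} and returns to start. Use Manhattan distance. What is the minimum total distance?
36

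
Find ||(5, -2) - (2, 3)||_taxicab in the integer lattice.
8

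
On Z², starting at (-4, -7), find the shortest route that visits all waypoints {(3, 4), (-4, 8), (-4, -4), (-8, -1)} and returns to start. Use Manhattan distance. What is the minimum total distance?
52
(one optimal route: (-4, -7) → (3, 4) → (-4, 8) → (-8, -1) → (-4, -4) → (-4, -7))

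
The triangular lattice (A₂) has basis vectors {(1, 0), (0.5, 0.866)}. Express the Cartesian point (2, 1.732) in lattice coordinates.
b₁ + 2b₂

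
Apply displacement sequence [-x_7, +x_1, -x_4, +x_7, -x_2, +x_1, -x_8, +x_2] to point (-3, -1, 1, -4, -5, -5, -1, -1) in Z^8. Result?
(-1, -1, 1, -5, -5, -5, -1, -2)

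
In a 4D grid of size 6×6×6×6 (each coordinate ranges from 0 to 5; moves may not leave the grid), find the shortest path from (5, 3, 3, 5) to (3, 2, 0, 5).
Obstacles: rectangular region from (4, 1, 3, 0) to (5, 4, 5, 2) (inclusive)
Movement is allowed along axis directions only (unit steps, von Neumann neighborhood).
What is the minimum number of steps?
6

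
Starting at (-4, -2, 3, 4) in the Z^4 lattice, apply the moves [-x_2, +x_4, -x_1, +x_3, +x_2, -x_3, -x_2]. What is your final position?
(-5, -3, 3, 5)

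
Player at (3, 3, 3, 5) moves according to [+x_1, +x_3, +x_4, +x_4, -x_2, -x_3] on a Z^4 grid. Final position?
(4, 2, 3, 7)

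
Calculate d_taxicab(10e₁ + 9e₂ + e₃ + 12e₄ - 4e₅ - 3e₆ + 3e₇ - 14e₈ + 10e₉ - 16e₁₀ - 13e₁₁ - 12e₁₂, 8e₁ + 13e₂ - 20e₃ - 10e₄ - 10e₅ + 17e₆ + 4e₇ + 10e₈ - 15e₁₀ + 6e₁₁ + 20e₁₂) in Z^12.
162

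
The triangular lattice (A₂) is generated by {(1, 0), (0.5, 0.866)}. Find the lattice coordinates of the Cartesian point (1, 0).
b₁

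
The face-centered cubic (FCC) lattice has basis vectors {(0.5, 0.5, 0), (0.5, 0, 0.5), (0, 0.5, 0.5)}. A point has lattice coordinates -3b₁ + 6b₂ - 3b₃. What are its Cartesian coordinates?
(1.5, -3, 1.5)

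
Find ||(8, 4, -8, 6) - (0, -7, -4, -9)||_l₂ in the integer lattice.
20.6398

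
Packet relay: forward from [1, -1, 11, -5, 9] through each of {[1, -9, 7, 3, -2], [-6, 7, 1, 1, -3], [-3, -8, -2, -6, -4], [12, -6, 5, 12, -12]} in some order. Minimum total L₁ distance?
132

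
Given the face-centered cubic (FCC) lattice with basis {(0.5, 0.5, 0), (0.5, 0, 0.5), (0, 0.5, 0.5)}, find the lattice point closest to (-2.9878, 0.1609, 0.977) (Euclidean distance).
(-3, 0, 1)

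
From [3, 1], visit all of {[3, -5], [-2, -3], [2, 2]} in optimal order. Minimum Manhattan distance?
17
(one optimal route: (3, 1) → (2, 2) → (3, -5) → (-2, -3))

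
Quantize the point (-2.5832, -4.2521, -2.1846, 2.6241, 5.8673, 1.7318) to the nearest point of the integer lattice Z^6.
(-3, -4, -2, 3, 6, 2)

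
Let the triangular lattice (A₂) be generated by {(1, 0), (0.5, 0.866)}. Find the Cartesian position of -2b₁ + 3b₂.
(-0.5, 2.598)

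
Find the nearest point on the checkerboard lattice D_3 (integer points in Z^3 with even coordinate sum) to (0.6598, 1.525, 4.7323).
(1, 2, 5)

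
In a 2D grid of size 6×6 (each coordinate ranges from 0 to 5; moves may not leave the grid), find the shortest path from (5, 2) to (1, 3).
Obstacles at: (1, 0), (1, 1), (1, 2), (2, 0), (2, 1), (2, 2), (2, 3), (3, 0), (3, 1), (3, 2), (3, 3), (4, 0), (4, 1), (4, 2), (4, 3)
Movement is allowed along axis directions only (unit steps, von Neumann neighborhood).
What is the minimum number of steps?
7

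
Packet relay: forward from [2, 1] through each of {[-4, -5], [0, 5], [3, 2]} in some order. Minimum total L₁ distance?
22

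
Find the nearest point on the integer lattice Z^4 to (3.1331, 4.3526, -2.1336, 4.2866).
(3, 4, -2, 4)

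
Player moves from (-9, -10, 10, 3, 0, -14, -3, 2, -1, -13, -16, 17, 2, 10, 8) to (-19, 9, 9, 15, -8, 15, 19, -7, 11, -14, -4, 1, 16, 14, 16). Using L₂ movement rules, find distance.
53.8238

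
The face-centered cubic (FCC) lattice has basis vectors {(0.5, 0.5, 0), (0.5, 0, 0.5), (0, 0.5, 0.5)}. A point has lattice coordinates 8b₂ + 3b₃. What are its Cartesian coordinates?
(4, 1.5, 5.5)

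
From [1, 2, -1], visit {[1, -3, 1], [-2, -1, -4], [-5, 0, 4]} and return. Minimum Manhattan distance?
40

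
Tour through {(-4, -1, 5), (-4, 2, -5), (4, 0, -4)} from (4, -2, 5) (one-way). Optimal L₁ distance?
33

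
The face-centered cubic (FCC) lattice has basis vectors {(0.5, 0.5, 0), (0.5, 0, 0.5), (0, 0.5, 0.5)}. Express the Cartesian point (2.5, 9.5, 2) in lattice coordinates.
10b₁ - 5b₂ + 9b₃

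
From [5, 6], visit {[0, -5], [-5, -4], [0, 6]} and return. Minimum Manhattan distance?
42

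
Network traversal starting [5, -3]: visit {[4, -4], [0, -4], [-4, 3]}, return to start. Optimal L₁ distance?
32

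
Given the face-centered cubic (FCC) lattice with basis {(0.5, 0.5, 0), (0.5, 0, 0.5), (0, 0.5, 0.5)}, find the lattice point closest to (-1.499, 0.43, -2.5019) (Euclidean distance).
(-1.5, 0, -2.5)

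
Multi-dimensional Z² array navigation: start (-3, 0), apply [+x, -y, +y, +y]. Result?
(-2, 1)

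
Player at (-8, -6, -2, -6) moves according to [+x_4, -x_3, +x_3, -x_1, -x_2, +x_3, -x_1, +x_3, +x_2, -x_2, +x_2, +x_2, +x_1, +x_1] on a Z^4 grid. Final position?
(-8, -5, 0, -5)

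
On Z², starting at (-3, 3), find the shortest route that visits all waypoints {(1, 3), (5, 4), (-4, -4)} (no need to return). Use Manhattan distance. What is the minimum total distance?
25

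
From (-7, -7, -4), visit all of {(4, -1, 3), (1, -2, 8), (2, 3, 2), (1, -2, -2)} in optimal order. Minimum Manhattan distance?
41
(one optimal route: (-7, -7, -4) → (1, -2, -2) → (1, -2, 8) → (4, -1, 3) → (2, 3, 2))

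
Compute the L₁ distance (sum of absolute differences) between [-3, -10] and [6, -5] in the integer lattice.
14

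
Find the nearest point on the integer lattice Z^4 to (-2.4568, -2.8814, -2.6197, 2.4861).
(-2, -3, -3, 2)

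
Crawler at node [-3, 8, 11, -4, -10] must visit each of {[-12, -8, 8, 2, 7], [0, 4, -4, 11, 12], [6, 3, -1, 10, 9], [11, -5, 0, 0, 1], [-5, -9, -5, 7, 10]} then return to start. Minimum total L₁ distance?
204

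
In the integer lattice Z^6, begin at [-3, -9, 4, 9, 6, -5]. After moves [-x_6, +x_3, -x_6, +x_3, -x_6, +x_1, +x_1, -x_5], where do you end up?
(-1, -9, 6, 9, 5, -8)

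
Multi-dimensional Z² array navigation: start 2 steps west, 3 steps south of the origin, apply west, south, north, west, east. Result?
(-3, -3)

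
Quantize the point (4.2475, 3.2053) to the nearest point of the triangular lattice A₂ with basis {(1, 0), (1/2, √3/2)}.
(4, 3.464)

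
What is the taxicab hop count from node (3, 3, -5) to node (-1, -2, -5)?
9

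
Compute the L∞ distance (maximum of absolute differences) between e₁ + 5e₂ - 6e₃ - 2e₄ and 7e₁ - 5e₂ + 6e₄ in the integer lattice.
10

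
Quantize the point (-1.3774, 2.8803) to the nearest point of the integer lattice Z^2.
(-1, 3)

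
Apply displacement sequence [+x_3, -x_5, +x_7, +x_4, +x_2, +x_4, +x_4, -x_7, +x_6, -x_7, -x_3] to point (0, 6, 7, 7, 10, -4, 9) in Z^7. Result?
(0, 7, 7, 10, 9, -3, 8)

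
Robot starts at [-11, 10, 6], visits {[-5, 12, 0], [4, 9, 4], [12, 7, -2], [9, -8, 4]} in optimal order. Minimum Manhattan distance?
70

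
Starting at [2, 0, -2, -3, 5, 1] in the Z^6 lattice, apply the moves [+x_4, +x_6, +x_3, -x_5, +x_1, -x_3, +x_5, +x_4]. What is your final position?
(3, 0, -2, -1, 5, 2)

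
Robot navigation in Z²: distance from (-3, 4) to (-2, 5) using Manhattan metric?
2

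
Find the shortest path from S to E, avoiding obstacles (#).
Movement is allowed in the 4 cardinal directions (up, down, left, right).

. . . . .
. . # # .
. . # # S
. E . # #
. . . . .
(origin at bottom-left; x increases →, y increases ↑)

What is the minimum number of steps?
8
(one shortest path: (4, 2) → (4, 3) → (4, 4) → (3, 4) → (2, 4) → (1, 4) → (1, 3) → (1, 2) → (1, 1))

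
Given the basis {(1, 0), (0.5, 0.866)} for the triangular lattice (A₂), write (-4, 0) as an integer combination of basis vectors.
-4b₁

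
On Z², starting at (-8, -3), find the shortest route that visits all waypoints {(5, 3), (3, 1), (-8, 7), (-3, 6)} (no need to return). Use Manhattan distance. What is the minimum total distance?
31
(one optimal route: (-8, -3) → (-8, 7) → (-3, 6) → (5, 3) → (3, 1))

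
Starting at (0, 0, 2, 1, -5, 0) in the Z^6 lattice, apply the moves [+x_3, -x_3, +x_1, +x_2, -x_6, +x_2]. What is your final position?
(1, 2, 2, 1, -5, -1)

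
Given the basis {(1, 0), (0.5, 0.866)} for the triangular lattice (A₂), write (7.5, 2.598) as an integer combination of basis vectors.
6b₁ + 3b₂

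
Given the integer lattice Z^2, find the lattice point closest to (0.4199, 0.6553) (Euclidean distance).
(0, 1)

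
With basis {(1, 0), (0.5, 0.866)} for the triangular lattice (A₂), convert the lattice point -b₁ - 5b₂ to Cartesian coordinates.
(-3.5, -4.33)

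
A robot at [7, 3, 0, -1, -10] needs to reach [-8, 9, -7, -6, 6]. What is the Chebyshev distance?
16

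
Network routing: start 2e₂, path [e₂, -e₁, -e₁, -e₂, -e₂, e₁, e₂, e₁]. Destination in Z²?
(0, 2)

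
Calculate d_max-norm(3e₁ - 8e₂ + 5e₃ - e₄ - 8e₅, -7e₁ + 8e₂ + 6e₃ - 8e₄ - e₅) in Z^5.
16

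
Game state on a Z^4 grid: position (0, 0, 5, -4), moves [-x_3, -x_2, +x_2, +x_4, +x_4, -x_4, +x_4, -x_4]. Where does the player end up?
(0, 0, 4, -3)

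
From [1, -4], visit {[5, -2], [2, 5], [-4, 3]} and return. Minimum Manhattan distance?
36
(one optimal route: (1, -4) → (5, -2) → (2, 5) → (-4, 3) → (1, -4))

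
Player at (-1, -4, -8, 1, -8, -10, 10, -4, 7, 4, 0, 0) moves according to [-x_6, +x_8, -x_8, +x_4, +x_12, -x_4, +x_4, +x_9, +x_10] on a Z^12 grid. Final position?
(-1, -4, -8, 2, -8, -11, 10, -4, 8, 5, 0, 1)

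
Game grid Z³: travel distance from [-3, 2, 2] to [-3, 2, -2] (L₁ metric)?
4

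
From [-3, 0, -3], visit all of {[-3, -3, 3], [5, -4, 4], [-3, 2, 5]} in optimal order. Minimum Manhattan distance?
27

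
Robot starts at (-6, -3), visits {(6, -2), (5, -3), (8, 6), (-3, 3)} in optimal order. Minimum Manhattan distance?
35
(one optimal route: (-6, -3) → (-3, 3) → (5, -3) → (6, -2) → (8, 6))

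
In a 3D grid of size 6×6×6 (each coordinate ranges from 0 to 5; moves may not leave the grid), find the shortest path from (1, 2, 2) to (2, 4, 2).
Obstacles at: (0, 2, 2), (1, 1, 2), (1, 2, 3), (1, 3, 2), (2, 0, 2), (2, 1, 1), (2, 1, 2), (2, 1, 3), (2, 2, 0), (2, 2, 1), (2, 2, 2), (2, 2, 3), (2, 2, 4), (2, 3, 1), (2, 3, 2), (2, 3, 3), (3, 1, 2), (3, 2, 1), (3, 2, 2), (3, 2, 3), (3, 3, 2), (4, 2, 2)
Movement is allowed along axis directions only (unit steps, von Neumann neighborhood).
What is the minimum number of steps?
5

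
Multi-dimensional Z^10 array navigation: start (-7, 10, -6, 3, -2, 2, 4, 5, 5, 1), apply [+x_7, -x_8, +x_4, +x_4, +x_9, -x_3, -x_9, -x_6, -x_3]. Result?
(-7, 10, -8, 5, -2, 1, 5, 4, 5, 1)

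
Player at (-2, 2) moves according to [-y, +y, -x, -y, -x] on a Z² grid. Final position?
(-4, 1)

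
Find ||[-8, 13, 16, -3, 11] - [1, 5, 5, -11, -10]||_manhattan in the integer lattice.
57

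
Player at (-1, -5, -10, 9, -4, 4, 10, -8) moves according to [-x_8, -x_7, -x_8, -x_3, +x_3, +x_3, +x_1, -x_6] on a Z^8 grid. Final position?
(0, -5, -9, 9, -4, 3, 9, -10)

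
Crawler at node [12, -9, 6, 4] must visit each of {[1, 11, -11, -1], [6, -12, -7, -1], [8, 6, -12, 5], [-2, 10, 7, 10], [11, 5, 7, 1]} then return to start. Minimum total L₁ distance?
156
(one optimal route: (12, -9, 6, 4) → (6, -12, -7, -1) → (8, 6, -12, 5) → (1, 11, -11, -1) → (-2, 10, 7, 10) → (11, 5, 7, 1) → (12, -9, 6, 4))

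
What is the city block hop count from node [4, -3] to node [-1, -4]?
6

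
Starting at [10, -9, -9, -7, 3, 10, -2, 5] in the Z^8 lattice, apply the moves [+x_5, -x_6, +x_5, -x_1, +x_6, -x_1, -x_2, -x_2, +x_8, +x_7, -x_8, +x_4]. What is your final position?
(8, -11, -9, -6, 5, 10, -1, 5)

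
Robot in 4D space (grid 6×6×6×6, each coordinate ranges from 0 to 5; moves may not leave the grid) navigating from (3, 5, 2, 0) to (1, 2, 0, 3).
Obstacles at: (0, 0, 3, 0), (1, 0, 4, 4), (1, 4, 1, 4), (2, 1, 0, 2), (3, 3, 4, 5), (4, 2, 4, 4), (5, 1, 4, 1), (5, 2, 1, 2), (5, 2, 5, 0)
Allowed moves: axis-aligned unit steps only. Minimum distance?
10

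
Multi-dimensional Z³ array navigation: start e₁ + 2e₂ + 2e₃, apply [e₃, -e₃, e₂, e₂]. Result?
(1, 4, 2)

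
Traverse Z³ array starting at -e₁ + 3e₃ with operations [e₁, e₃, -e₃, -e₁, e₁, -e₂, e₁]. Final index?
(1, -1, 3)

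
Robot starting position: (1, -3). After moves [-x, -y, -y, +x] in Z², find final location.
(1, -5)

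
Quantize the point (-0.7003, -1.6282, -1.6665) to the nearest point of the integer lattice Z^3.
(-1, -2, -2)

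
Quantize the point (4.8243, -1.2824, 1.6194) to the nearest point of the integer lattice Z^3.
(5, -1, 2)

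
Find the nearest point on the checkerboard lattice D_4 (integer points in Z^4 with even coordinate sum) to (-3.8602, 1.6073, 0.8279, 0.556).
(-4, 2, 1, 1)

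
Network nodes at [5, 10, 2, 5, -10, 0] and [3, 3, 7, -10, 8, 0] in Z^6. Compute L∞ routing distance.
18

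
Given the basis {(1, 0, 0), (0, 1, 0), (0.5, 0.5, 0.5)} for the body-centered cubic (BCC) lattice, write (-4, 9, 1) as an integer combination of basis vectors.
-5b₁ + 8b₂ + 2b₃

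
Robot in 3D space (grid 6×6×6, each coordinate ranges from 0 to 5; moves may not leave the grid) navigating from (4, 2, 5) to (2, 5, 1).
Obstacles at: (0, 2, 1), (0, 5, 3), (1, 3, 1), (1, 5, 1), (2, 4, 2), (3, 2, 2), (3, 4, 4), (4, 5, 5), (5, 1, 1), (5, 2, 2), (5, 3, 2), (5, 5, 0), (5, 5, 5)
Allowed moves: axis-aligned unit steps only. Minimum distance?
9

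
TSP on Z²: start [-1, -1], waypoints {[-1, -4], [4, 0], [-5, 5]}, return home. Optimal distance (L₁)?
36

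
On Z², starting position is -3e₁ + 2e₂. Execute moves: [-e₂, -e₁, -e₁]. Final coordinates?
(-5, 1)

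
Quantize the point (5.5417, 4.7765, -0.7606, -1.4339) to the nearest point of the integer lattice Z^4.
(6, 5, -1, -1)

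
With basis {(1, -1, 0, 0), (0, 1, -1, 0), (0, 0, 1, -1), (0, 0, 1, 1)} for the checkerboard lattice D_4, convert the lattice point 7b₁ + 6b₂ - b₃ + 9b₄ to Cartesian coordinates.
(7, -1, 2, 10)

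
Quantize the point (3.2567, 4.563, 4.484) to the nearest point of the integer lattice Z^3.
(3, 5, 4)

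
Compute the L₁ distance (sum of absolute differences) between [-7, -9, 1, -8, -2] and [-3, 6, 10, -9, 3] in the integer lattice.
34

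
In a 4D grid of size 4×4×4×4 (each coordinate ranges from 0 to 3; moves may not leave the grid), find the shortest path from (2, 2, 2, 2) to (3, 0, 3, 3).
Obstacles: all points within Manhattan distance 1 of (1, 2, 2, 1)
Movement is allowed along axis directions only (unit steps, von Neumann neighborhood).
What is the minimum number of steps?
5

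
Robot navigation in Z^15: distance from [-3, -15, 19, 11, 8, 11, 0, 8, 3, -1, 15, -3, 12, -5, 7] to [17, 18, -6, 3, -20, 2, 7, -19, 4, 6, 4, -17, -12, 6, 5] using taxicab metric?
227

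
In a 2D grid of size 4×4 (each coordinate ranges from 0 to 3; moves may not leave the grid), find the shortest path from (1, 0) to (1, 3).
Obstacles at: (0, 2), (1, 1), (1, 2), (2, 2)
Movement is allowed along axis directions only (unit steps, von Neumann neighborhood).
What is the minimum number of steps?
7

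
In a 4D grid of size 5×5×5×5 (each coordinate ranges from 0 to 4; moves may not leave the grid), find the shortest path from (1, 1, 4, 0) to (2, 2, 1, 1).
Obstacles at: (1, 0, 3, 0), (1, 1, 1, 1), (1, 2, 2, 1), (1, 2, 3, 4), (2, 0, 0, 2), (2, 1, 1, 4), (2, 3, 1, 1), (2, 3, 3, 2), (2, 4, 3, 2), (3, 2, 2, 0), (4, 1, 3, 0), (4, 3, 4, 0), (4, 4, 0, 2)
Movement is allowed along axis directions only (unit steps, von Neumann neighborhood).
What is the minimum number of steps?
6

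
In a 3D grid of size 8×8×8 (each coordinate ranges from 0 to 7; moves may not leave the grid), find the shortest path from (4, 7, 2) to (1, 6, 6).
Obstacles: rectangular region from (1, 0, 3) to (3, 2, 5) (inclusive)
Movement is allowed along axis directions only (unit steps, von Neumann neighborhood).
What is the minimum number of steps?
8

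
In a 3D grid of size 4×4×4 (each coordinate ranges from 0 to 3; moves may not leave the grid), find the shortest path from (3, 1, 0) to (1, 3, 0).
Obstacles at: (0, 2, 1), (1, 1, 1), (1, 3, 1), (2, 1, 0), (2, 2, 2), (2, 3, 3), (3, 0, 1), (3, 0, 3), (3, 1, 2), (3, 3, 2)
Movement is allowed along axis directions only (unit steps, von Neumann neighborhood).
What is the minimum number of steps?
4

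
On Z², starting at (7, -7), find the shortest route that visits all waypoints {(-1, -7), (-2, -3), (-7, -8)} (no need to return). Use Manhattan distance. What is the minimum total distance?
23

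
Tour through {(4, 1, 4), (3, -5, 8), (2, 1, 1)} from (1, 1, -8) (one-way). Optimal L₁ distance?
26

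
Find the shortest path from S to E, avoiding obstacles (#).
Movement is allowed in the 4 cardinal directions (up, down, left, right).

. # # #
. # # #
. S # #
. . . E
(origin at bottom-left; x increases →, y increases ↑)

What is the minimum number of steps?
3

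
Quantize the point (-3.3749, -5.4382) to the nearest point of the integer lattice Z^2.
(-3, -5)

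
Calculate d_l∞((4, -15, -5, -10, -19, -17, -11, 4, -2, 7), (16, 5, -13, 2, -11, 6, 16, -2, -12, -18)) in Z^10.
27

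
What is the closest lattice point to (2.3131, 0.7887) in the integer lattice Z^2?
(2, 1)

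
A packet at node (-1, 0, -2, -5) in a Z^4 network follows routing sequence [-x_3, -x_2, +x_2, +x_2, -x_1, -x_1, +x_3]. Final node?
(-3, 1, -2, -5)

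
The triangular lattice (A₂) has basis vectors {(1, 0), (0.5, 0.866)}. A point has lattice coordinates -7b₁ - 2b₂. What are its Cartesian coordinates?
(-8, -1.732)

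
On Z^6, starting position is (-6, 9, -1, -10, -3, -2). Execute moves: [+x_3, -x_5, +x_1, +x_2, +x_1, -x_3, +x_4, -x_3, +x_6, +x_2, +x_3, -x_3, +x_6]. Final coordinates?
(-4, 11, -2, -9, -4, 0)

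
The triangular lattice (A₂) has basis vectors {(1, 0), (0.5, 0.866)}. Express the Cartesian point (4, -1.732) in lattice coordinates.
5b₁ - 2b₂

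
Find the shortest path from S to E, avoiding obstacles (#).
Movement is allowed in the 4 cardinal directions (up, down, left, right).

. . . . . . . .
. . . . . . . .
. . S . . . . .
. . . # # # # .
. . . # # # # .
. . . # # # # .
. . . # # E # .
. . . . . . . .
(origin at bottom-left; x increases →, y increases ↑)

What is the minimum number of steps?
9
(one shortest path: (2, 5) → (2, 4) → (2, 3) → (2, 2) → (2, 1) → (2, 0) → (3, 0) → (4, 0) → (5, 0) → (5, 1))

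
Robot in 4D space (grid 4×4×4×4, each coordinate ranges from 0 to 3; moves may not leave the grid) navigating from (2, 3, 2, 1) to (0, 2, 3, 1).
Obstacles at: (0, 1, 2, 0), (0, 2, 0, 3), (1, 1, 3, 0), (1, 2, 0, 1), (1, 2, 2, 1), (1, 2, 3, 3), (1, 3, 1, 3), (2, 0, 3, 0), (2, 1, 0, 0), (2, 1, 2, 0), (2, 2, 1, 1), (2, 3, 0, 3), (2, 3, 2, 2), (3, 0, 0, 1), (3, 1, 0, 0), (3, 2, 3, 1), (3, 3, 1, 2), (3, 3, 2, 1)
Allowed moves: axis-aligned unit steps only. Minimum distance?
4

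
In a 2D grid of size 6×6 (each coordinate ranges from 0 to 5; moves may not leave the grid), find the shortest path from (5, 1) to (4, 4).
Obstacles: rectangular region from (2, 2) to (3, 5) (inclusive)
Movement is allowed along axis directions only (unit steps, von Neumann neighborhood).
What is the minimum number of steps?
4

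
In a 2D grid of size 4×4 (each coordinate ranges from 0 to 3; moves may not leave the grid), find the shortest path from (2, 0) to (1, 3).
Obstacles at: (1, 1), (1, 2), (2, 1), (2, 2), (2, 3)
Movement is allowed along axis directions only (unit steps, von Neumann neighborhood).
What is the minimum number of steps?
6
(one shortest path: (2, 0) → (1, 0) → (0, 0) → (0, 1) → (0, 2) → (0, 3) → (1, 3))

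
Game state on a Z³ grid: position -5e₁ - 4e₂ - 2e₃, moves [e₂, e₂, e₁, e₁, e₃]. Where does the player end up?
(-3, -2, -1)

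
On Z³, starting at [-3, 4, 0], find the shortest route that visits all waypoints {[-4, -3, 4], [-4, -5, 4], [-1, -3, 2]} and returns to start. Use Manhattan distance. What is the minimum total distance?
32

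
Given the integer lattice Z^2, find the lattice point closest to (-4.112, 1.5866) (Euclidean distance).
(-4, 2)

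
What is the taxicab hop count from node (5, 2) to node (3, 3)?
3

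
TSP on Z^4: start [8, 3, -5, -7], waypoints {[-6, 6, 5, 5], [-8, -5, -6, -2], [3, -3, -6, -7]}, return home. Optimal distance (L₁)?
100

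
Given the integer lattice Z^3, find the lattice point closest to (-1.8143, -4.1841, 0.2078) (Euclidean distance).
(-2, -4, 0)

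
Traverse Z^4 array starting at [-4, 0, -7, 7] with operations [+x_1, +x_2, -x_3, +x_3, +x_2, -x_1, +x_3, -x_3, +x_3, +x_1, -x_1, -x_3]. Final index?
(-4, 2, -7, 7)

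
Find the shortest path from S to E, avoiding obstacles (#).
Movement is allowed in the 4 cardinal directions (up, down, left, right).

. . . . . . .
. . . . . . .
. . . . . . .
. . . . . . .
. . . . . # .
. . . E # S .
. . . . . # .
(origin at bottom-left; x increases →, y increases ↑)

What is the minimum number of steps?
8
(one shortest path: (5, 1) → (6, 1) → (6, 2) → (6, 3) → (5, 3) → (4, 3) → (3, 3) → (3, 2) → (3, 1))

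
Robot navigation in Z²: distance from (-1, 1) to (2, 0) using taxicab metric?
4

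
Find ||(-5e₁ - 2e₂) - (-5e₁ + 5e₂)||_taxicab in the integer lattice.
7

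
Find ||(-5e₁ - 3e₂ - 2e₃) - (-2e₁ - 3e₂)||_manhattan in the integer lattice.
5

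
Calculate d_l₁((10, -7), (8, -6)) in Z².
3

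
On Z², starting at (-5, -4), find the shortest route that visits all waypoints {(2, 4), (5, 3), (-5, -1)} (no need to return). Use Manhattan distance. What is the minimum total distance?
19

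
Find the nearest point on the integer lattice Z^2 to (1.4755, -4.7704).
(1, -5)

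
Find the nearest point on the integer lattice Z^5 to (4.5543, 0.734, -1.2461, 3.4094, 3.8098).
(5, 1, -1, 3, 4)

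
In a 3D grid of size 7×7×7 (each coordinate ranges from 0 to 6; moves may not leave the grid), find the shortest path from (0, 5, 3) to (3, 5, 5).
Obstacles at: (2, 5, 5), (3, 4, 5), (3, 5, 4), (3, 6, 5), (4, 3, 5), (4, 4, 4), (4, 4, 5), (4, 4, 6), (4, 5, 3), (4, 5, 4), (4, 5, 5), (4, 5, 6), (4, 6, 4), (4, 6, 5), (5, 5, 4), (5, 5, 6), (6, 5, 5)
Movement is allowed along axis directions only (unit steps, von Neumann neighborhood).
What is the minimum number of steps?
7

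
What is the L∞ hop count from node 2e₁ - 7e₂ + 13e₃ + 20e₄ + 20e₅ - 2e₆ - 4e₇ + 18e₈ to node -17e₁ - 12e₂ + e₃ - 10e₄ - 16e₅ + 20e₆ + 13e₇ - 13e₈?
36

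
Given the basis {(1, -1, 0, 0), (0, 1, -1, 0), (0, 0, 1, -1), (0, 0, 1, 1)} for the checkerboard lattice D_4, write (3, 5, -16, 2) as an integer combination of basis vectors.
3b₁ + 8b₂ - 5b₃ - 3b₄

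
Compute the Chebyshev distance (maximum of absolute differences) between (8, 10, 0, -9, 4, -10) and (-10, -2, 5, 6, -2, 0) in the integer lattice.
18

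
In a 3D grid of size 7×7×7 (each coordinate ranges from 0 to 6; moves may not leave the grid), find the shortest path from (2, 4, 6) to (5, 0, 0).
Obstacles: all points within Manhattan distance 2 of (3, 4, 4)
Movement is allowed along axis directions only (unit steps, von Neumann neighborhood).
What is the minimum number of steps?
13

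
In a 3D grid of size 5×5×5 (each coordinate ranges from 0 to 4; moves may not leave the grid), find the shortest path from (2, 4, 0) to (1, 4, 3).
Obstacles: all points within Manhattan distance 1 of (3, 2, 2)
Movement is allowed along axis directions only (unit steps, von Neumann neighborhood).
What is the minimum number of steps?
4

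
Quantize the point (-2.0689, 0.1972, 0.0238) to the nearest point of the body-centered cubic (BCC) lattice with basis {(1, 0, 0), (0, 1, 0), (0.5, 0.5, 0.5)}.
(-2, 0, 0)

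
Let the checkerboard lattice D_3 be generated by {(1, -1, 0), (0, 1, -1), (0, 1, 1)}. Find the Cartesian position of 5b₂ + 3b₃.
(0, 8, -2)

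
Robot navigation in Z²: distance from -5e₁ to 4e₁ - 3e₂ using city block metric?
12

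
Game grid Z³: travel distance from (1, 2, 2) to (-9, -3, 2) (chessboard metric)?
10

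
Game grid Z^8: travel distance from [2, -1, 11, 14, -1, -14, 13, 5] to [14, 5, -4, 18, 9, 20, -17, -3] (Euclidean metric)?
51.3907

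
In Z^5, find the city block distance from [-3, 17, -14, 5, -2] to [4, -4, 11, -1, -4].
61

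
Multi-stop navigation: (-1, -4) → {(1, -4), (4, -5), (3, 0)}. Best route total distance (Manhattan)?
12
(one optimal route: (-1, -4) → (1, -4) → (4, -5) → (3, 0))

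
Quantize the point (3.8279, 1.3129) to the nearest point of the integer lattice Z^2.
(4, 1)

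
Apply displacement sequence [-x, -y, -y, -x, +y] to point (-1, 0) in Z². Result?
(-3, -1)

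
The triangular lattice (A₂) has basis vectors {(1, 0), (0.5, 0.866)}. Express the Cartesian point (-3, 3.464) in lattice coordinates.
-5b₁ + 4b₂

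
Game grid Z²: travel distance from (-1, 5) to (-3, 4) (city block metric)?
3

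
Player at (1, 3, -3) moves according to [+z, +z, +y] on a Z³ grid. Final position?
(1, 4, -1)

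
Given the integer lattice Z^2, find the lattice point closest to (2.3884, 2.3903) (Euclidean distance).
(2, 2)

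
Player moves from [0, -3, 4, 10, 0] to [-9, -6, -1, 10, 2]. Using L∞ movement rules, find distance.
9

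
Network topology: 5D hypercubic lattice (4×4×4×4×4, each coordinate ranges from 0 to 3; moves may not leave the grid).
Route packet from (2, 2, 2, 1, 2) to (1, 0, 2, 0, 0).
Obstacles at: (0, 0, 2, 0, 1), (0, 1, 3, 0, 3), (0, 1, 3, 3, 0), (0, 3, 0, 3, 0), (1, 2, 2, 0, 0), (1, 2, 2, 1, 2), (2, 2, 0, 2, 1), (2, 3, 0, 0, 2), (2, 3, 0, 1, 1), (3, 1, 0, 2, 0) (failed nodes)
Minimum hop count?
6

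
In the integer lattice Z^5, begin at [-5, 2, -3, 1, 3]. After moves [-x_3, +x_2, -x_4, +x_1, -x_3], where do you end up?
(-4, 3, -5, 0, 3)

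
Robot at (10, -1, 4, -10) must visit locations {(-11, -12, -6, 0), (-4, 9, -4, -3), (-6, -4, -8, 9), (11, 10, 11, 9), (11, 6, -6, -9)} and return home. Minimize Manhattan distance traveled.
190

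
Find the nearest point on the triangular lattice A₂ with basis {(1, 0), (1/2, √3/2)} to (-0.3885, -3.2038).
(0, -3.464)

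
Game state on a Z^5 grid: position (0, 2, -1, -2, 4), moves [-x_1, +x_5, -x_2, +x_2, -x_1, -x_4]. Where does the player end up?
(-2, 2, -1, -3, 5)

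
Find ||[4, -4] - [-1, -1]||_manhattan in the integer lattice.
8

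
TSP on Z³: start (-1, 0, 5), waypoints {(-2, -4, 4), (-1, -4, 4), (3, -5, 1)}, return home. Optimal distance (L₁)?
28
(one optimal route: (-1, 0, 5) → (-2, -4, 4) → (-1, -4, 4) → (3, -5, 1) → (-1, 0, 5))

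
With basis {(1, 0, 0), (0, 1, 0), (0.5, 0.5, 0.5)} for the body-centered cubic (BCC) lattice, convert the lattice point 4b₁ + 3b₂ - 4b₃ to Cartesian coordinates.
(2, 1, -2)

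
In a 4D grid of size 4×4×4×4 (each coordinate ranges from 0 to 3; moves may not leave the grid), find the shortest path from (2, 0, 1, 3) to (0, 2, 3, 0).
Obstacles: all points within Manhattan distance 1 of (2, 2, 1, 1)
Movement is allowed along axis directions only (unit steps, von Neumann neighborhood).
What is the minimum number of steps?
9
(one shortest path: (2, 0, 1, 3) → (1, 0, 1, 3) → (0, 0, 1, 3) → (0, 1, 1, 3) → (0, 2, 1, 3) → (0, 2, 2, 3) → (0, 2, 3, 3) → (0, 2, 3, 2) → (0, 2, 3, 1) → (0, 2, 3, 0))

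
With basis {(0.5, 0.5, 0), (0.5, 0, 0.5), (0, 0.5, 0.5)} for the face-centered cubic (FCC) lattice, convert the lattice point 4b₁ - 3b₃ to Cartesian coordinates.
(2, 0.5, -1.5)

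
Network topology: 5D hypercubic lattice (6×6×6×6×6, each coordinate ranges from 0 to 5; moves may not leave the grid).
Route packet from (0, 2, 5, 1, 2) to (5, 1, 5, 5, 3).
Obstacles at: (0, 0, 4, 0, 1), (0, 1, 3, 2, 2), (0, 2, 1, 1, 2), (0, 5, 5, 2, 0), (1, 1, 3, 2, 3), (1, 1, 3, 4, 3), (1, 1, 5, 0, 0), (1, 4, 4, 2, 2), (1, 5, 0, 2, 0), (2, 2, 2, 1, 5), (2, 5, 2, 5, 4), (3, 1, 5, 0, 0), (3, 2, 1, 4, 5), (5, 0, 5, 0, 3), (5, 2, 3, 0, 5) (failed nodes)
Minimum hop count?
11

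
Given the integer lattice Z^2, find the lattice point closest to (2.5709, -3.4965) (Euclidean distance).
(3, -3)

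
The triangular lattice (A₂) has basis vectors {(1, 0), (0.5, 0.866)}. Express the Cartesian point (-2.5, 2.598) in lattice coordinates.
-4b₁ + 3b₂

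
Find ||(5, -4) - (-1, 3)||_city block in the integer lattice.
13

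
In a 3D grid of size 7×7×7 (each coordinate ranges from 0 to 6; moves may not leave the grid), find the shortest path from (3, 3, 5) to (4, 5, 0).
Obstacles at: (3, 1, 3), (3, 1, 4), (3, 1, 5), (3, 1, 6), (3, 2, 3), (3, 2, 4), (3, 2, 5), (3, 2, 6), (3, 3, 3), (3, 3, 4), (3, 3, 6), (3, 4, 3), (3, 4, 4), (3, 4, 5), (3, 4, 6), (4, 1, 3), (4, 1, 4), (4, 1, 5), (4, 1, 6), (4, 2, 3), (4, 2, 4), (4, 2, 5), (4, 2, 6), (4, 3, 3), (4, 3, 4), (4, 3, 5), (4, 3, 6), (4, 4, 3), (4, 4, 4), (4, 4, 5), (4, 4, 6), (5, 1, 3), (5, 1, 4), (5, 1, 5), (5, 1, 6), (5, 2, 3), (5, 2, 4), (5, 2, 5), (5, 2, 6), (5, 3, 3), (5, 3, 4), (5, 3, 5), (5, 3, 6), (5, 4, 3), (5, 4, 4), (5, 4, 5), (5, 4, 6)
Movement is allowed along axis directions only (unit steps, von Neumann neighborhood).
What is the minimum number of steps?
10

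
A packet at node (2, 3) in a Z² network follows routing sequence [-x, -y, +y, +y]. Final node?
(1, 4)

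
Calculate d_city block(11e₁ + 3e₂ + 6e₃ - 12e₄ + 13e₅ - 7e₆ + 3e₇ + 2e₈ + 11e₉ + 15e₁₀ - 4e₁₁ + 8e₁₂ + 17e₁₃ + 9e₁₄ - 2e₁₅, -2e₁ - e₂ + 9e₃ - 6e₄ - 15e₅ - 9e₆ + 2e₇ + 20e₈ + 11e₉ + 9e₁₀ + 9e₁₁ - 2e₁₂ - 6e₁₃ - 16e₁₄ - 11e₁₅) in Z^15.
161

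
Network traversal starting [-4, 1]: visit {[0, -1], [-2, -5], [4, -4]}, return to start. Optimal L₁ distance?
28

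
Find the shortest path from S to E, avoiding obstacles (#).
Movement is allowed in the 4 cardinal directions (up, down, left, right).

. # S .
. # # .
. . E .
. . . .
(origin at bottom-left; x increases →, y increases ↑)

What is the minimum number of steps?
4
(one shortest path: (2, 3) → (3, 3) → (3, 2) → (3, 1) → (2, 1))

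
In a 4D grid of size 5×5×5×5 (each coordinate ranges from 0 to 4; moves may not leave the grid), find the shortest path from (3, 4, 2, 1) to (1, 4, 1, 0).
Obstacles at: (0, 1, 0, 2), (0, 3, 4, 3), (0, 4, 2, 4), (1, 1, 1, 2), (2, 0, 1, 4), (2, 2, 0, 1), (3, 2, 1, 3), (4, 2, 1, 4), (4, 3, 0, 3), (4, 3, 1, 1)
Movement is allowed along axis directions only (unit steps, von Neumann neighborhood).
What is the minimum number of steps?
4
(one shortest path: (3, 4, 2, 1) → (2, 4, 2, 1) → (1, 4, 2, 1) → (1, 4, 1, 1) → (1, 4, 1, 0))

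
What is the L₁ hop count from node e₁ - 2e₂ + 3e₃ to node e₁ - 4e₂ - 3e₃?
8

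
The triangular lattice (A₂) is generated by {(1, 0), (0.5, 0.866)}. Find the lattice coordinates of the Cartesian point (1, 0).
b₁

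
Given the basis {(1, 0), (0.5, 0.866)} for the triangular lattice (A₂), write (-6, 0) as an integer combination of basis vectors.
-6b₁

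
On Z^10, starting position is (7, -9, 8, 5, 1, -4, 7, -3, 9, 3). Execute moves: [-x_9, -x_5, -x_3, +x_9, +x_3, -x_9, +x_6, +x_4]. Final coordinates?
(7, -9, 8, 6, 0, -3, 7, -3, 8, 3)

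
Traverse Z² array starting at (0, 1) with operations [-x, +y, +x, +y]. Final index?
(0, 3)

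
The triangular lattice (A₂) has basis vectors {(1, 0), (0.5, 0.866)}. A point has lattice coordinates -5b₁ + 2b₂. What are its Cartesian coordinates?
(-4, 1.732)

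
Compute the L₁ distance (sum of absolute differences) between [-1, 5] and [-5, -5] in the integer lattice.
14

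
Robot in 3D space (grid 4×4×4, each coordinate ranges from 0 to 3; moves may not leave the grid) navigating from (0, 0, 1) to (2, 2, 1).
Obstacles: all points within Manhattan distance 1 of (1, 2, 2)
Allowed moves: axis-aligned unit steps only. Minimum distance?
4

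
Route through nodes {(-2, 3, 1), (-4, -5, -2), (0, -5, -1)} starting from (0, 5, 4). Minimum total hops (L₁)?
24
(one optimal route: (0, 5, 4) → (-2, 3, 1) → (0, -5, -1) → (-4, -5, -2))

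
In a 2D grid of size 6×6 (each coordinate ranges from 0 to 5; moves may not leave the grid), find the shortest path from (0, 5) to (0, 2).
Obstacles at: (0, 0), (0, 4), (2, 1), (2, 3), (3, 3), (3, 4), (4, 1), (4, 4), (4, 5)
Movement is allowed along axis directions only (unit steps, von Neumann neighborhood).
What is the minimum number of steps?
5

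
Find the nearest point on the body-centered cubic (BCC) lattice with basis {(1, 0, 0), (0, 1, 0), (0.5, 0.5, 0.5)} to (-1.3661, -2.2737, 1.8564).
(-1.5, -2.5, 1.5)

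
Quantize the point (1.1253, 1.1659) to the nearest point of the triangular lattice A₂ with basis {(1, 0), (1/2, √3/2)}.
(1.5, 0.866)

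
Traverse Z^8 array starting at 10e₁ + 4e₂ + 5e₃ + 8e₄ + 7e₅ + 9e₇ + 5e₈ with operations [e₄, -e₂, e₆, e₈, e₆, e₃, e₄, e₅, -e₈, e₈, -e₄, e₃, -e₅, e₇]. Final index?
(10, 3, 7, 9, 7, 2, 10, 6)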